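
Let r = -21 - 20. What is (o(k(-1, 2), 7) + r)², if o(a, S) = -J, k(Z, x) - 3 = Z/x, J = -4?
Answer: 1369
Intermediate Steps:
k(Z, x) = 3 + Z/x
r = -41
o(a, S) = 4 (o(a, S) = -1*(-4) = 4)
(o(k(-1, 2), 7) + r)² = (4 - 41)² = (-37)² = 1369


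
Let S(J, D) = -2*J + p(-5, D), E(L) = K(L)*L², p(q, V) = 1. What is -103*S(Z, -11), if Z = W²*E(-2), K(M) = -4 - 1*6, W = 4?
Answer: -131943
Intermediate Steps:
K(M) = -10 (K(M) = -4 - 6 = -10)
E(L) = -10*L²
Z = -640 (Z = 4²*(-10*(-2)²) = 16*(-10*4) = 16*(-40) = -640)
S(J, D) = 1 - 2*J (S(J, D) = -2*J + 1 = 1 - 2*J)
-103*S(Z, -11) = -103*(1 - 2*(-640)) = -103*(1 + 1280) = -103*1281 = -131943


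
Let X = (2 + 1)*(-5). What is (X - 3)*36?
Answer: -648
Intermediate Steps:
X = -15 (X = 3*(-5) = -15)
(X - 3)*36 = (-15 - 3)*36 = -18*36 = -648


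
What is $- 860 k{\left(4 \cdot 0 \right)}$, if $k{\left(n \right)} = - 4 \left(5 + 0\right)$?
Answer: $17200$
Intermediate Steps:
$k{\left(n \right)} = -20$ ($k{\left(n \right)} = \left(-4\right) 5 = -20$)
$- 860 k{\left(4 \cdot 0 \right)} = \left(-860\right) \left(-20\right) = 17200$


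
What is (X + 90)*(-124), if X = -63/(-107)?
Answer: -1201932/107 ≈ -11233.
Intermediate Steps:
X = 63/107 (X = -63*(-1/107) = 63/107 ≈ 0.58879)
(X + 90)*(-124) = (63/107 + 90)*(-124) = (9693/107)*(-124) = -1201932/107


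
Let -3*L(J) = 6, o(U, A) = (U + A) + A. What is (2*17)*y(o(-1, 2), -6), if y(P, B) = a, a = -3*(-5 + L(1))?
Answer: 714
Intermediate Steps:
o(U, A) = U + 2*A (o(U, A) = (A + U) + A = U + 2*A)
L(J) = -2 (L(J) = -⅓*6 = -2)
a = 21 (a = -3*(-5 - 2) = -3*(-7) = 21)
y(P, B) = 21
(2*17)*y(o(-1, 2), -6) = (2*17)*21 = 34*21 = 714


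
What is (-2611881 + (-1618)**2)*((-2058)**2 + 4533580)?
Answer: 52990728592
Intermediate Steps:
(-2611881 + (-1618)**2)*((-2058)**2 + 4533580) = (-2611881 + 2617924)*(4235364 + 4533580) = 6043*8768944 = 52990728592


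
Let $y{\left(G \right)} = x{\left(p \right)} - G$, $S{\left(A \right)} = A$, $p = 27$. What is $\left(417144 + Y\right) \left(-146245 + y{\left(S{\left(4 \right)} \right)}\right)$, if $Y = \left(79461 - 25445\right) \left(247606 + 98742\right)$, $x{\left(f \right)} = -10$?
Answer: $-2736323170386408$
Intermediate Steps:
$Y = 18708333568$ ($Y = 54016 \cdot 346348 = 18708333568$)
$y{\left(G \right)} = -10 - G$
$\left(417144 + Y\right) \left(-146245 + y{\left(S{\left(4 \right)} \right)}\right) = \left(417144 + 18708333568\right) \left(-146245 - 14\right) = 18708750712 \left(-146245 - 14\right) = 18708750712 \left(-146259\right) = -2736323170386408$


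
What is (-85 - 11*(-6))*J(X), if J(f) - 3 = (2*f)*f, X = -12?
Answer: -5529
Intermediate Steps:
J(f) = 3 + 2*f**2 (J(f) = 3 + (2*f)*f = 3 + 2*f**2)
(-85 - 11*(-6))*J(X) = (-85 - 11*(-6))*(3 + 2*(-12)**2) = (-85 + 66)*(3 + 2*144) = -19*(3 + 288) = -19*291 = -5529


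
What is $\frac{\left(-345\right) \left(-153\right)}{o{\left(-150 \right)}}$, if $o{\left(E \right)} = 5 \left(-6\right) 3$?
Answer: $- \frac{1173}{2} \approx -586.5$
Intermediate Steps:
$o{\left(E \right)} = -90$ ($o{\left(E \right)} = \left(-30\right) 3 = -90$)
$\frac{\left(-345\right) \left(-153\right)}{o{\left(-150 \right)}} = \frac{\left(-345\right) \left(-153\right)}{-90} = 52785 \left(- \frac{1}{90}\right) = - \frac{1173}{2}$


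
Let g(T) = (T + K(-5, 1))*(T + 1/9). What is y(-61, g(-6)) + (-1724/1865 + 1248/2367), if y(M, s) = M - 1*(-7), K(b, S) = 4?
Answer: -80044586/1471485 ≈ -54.397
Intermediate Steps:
g(T) = (4 + T)*(⅑ + T) (g(T) = (T + 4)*(T + 1/9) = (4 + T)*(T + ⅑) = (4 + T)*(⅑ + T))
y(M, s) = 7 + M (y(M, s) = M + 7 = 7 + M)
y(-61, g(-6)) + (-1724/1865 + 1248/2367) = (7 - 61) + (-1724/1865 + 1248/2367) = -54 + (-1724*1/1865 + 1248*(1/2367)) = -54 + (-1724/1865 + 416/789) = -54 - 584396/1471485 = -80044586/1471485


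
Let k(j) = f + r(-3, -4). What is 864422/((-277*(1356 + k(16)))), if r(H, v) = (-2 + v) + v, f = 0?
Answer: -432211/186421 ≈ -2.3185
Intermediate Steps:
r(H, v) = -2 + 2*v
k(j) = -10 (k(j) = 0 + (-2 + 2*(-4)) = 0 + (-2 - 8) = 0 - 10 = -10)
864422/((-277*(1356 + k(16)))) = 864422/((-277*(1356 - 10))) = 864422/((-277*1346)) = 864422/(-372842) = 864422*(-1/372842) = -432211/186421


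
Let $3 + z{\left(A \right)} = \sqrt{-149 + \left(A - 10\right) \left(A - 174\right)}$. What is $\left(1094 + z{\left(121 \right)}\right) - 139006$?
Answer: $-137915 + 4 i \sqrt{377} \approx -1.3792 \cdot 10^{5} + 77.666 i$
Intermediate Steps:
$z{\left(A \right)} = -3 + \sqrt{-149 + \left(-174 + A\right) \left(-10 + A\right)}$ ($z{\left(A \right)} = -3 + \sqrt{-149 + \left(A - 10\right) \left(A - 174\right)} = -3 + \sqrt{-149 + \left(-10 + A\right) \left(-174 + A\right)} = -3 + \sqrt{-149 + \left(-174 + A\right) \left(-10 + A\right)}$)
$\left(1094 + z{\left(121 \right)}\right) - 139006 = \left(1094 - \left(3 - \sqrt{1591 + 121^{2} - 22264}\right)\right) - 139006 = \left(1094 - \left(3 - \sqrt{1591 + 14641 - 22264}\right)\right) - 139006 = \left(1094 - \left(3 - \sqrt{-6032}\right)\right) - 139006 = \left(1094 - \left(3 - 4 i \sqrt{377}\right)\right) - 139006 = \left(1091 + 4 i \sqrt{377}\right) - 139006 = -137915 + 4 i \sqrt{377}$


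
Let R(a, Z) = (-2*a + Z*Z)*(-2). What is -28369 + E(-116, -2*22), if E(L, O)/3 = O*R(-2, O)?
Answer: 483791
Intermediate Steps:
R(a, Z) = -2*Z**2 + 4*a (R(a, Z) = (-2*a + Z**2)*(-2) = (Z**2 - 2*a)*(-2) = -2*Z**2 + 4*a)
E(L, O) = 3*O*(-8 - 2*O**2) (E(L, O) = 3*(O*(-2*O**2 + 4*(-2))) = 3*(O*(-2*O**2 - 8)) = 3*(O*(-8 - 2*O**2)) = 3*O*(-8 - 2*O**2))
-28369 + E(-116, -2*22) = -28369 - 6*(-2*22)*(4 + (-2*22)**2) = -28369 - 6*(-44)*(4 + (-44)**2) = -28369 - 6*(-44)*(4 + 1936) = -28369 - 6*(-44)*1940 = -28369 + 512160 = 483791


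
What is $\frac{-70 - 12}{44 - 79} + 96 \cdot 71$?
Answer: $\frac{238642}{35} \approx 6818.3$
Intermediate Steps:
$\frac{-70 - 12}{44 - 79} + 96 \cdot 71 = - \frac{82}{-35} + 6816 = \left(-82\right) \left(- \frac{1}{35}\right) + 6816 = \frac{82}{35} + 6816 = \frac{238642}{35}$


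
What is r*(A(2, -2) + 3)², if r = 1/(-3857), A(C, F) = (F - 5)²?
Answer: -2704/3857 ≈ -0.70106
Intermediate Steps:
A(C, F) = (-5 + F)²
r = -1/3857 ≈ -0.00025927
r*(A(2, -2) + 3)² = -((-5 - 2)² + 3)²/3857 = -((-7)² + 3)²/3857 = -(49 + 3)²/3857 = -1/3857*52² = -1/3857*2704 = -2704/3857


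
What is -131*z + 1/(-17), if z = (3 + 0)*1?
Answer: -6682/17 ≈ -393.06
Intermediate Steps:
z = 3 (z = 3*1 = 3)
-131*z + 1/(-17) = -131*3 + 1/(-17) = -393 - 1/17 = -6682/17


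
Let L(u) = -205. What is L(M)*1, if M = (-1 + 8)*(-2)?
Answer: -205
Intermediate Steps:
M = -14 (M = 7*(-2) = -14)
L(M)*1 = -205*1 = -205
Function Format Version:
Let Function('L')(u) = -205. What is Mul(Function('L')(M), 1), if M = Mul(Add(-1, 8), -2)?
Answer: -205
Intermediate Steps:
M = -14 (M = Mul(7, -2) = -14)
Mul(Function('L')(M), 1) = Mul(-205, 1) = -205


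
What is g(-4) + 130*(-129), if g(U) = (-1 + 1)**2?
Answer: -16770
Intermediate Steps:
g(U) = 0 (g(U) = 0**2 = 0)
g(-4) + 130*(-129) = 0 + 130*(-129) = 0 - 16770 = -16770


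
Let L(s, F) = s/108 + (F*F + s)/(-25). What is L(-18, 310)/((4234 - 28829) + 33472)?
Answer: -576517/1331550 ≈ -0.43297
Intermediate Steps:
L(s, F) = -83*s/2700 - F²/25 (L(s, F) = s*(1/108) + (F² + s)*(-1/25) = s/108 + (s + F²)*(-1/25) = s/108 + (-s/25 - F²/25) = -83*s/2700 - F²/25)
L(-18, 310)/((4234 - 28829) + 33472) = (-83/2700*(-18) - 1/25*310²)/((4234 - 28829) + 33472) = (83/150 - 1/25*96100)/(-24595 + 33472) = (83/150 - 3844)/8877 = -576517/150*1/8877 = -576517/1331550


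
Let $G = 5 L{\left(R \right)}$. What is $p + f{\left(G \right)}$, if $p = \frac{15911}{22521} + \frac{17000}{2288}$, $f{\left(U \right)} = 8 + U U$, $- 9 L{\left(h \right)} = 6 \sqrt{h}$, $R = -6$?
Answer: $- \frac{108488227}{2147002} \approx -50.53$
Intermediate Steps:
$L{\left(h \right)} = - \frac{2 \sqrt{h}}{3}$ ($L{\left(h \right)} = - \frac{6 \sqrt{h}}{9} = - \frac{2 \sqrt{h}}{3}$)
$G = - \frac{10 i \sqrt{6}}{3}$ ($G = 5 \left(- \frac{2 \sqrt{-6}}{3}\right) = 5 \left(- \frac{2 i \sqrt{6}}{3}\right) = - \frac{10 i \sqrt{6}}{3} \approx - 8.165 i$)
$f{\left(U \right)} = 8 + U^{2}$
$p = \frac{52407671}{6441006}$ ($p = 15911 \cdot \frac{1}{22521} + 17000 \cdot \frac{1}{2288} = \frac{15911}{22521} + \frac{2125}{286} = \frac{52407671}{6441006} \approx 8.1366$)
$p + f{\left(G \right)} = \frac{52407671}{6441006} + \left(8 + \left(- \frac{10 i \sqrt{6}}{3}\right)^{2}\right) = \frac{52407671}{6441006} + \left(8 - \frac{200}{3}\right) = \frac{52407671}{6441006} - \frac{176}{3} = - \frac{108488227}{2147002}$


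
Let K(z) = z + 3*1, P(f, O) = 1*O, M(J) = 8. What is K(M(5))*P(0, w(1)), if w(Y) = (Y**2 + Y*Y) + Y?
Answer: 33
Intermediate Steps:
w(Y) = Y + 2*Y**2 (w(Y) = (Y**2 + Y**2) + Y = 2*Y**2 + Y = Y + 2*Y**2)
P(f, O) = O
K(z) = 3 + z (K(z) = z + 3 = 3 + z)
K(M(5))*P(0, w(1)) = (3 + 8)*(1*(1 + 2*1)) = 11*(1*(1 + 2)) = 11*(1*3) = 11*3 = 33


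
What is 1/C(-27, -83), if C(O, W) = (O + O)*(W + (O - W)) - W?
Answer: 1/1541 ≈ 0.00064893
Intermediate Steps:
C(O, W) = -W + 2*O**2 (C(O, W) = (2*O)*O - W = 2*O**2 - W = -W + 2*O**2)
1/C(-27, -83) = 1/(-1*(-83) + 2*(-27)**2) = 1/(83 + 2*729) = 1/(83 + 1458) = 1/1541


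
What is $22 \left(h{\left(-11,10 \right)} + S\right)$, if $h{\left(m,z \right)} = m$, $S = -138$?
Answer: $-3278$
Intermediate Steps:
$22 \left(h{\left(-11,10 \right)} + S\right) = 22 \left(-11 - 138\right) = 22 \left(-149\right) = -3278$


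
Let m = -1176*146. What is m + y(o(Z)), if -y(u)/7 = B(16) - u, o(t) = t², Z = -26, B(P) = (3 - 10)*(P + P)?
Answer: -165396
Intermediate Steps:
B(P) = -14*P
y(u) = 1568 + 7*u (y(u) = -7*(-14*16 - u) = -7*(-224 - u) = 1568 + 7*u)
m = -171696
m + y(o(Z)) = -171696 + (1568 + 7*(-26)²) = -171696 + (1568 + 7*676) = -171696 + (1568 + 4732) = -171696 + 6300 = -165396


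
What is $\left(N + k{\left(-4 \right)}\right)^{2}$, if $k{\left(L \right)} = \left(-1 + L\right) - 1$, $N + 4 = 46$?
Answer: $1296$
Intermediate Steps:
$N = 42$ ($N = -4 + 46 = 42$)
$k{\left(L \right)} = -2 + L$
$\left(N + k{\left(-4 \right)}\right)^{2} = \left(42 - 6\right)^{2} = 36^{2} = 1296$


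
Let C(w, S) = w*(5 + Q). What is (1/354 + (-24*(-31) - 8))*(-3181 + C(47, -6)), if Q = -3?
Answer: -268100805/118 ≈ -2.2720e+6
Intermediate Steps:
C(w, S) = 2*w (C(w, S) = w*(5 - 3) = w*2 = 2*w)
(1/354 + (-24*(-31) - 8))*(-3181 + C(47, -6)) = (1/354 + (-24*(-31) - 8))*(-3181 + 2*47) = (1/354 + (744 - 8))*(-3181 + 94) = (1/354 + 736)*(-3087) = (260545/354)*(-3087) = -268100805/118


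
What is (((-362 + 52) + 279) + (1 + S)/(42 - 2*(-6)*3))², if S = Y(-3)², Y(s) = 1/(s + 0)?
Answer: 118287376/123201 ≈ 960.12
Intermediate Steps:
Y(s) = 1/s
S = ⅑ (S = (1/(-3))² = (-⅓)² = ⅑ ≈ 0.11111)
(((-362 + 52) + 279) + (1 + S)/(42 - 2*(-6)*3))² = (((-362 + 52) + 279) + (1 + ⅑)/(42 - 2*(-6)*3))² = ((-310 + 279) + 10/(9*(42 + 12*3)))² = (-31 + 10/(9*(42 + 36)))² = (-31 + (10/9)/78)² = (-31 + (10/9)*(1/78))² = (-31 + 5/351)² = (-10876/351)² = 118287376/123201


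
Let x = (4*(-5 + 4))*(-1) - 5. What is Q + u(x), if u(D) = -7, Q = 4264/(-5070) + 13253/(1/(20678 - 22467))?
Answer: -4623376844/195 ≈ -2.3710e+7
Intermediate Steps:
Q = -4623375479/195 (Q = 4264*(-1/5070) + 13253/(1/(-1789)) = -164/195 + 13253/(-1/1789) = -164/195 + 13253*(-1789) = -164/195 - 23709617 = -4623375479/195 ≈ -2.3710e+7)
x = -1 (x = (4*(-1))*(-1) - 5 = -4*(-1) - 5 = 4 - 5 = -1)
Q + u(x) = -4623375479/195 - 7 = -4623376844/195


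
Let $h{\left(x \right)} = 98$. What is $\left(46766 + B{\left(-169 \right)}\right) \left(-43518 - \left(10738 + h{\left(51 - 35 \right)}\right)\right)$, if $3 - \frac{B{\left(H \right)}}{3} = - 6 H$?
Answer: $-2377063482$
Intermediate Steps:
$B{\left(H \right)} = 9 + 18 H$ ($B{\left(H \right)} = 9 - 3 \left(- 6 H\right) = 9 + 18 H$)
$\left(46766 + B{\left(-169 \right)}\right) \left(-43518 - \left(10738 + h{\left(51 - 35 \right)}\right)\right) = \left(46766 + \left(9 + 18 \left(-169\right)\right)\right) \left(-43518 - 10836\right) = \left(46766 + \left(9 - 3042\right)\right) \left(-43518 - 10836\right) = \left(46766 - 3033\right) \left(-43518 - 10836\right) = 43733 \left(-54354\right) = -2377063482$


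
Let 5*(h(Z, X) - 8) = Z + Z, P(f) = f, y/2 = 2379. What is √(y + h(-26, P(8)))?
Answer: 3*√13210/5 ≈ 68.961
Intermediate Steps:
y = 4758 (y = 2*2379 = 4758)
h(Z, X) = 8 + 2*Z/5 (h(Z, X) = 8 + (Z + Z)/5 = 8 + (2*Z)/5 = 8 + 2*Z/5)
√(y + h(-26, P(8))) = √(4758 + (8 + (⅖)*(-26))) = √(4758 + (8 - 52/5)) = √(4758 - 12/5) = √(23778/5) = 3*√13210/5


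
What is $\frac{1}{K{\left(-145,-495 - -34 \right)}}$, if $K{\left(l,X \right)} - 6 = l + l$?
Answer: $- \frac{1}{284} \approx -0.0035211$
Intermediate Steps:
$K{\left(l,X \right)} = 6 + 2 l$ ($K{\left(l,X \right)} = 6 + \left(l + l\right) = 6 + 2 l$)
$\frac{1}{K{\left(-145,-495 - -34 \right)}} = \frac{1}{6 + 2 \left(-145\right)} = \frac{1}{6 - 290} = \frac{1}{-284} = - \frac{1}{284}$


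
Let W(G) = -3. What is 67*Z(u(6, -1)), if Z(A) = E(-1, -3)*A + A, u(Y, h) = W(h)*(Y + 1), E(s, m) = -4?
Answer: 4221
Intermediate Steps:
u(Y, h) = -3 - 3*Y (u(Y, h) = -3*(Y + 1) = -3*(1 + Y) = -3 - 3*Y)
Z(A) = -3*A (Z(A) = -4*A + A = -3*A)
67*Z(u(6, -1)) = 67*(-3*(-3 - 3*6)) = 67*(-3*(-3 - 18)) = 67*(-3*(-21)) = 67*63 = 4221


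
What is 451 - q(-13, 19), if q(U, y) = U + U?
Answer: 477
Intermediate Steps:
q(U, y) = 2*U
451 - q(-13, 19) = 451 - 2*(-13) = 451 - 1*(-26) = 451 + 26 = 477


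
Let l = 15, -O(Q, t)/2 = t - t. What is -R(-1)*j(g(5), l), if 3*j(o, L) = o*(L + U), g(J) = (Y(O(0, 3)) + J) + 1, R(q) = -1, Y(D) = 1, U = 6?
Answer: 49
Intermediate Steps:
O(Q, t) = 0 (O(Q, t) = -2*(t - t) = -2*0 = 0)
g(J) = 2 + J (g(J) = (1 + J) + 1 = 2 + J)
j(o, L) = o*(6 + L)/3 (j(o, L) = (o*(L + 6))/3 = (o*(6 + L))/3 = o*(6 + L)/3)
-R(-1)*j(g(5), l) = -(-1)*(2 + 5)*(6 + 15)/3 = -(-1)*(⅓)*7*21 = -(-1)*49 = -1*(-49) = 49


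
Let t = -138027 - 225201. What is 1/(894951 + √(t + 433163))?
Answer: 894951/800937222466 - √69935/800937222466 ≈ 1.1170e-6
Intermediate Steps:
t = -363228
1/(894951 + √(t + 433163)) = 1/(894951 + √(-363228 + 433163)) = 1/(894951 + √69935)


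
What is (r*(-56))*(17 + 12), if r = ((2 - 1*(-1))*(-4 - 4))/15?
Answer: 12992/5 ≈ 2598.4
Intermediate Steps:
r = -8/5 (r = ((2 + 1)*(-8))*(1/15) = (3*(-8))*(1/15) = -24*1/15 = -8/5 ≈ -1.6000)
(r*(-56))*(17 + 12) = (-8/5*(-56))*(17 + 12) = (448/5)*29 = 12992/5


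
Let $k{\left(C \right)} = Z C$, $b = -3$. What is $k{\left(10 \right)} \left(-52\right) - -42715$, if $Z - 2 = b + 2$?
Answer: $42195$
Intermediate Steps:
$Z = 1$ ($Z = 2 + \left(-3 + 2\right) = 2 - 1 = 1$)
$k{\left(C \right)} = C$ ($k{\left(C \right)} = 1 C = C$)
$k{\left(10 \right)} \left(-52\right) - -42715 = 10 \left(-52\right) - -42715 = -520 + 42715 = 42195$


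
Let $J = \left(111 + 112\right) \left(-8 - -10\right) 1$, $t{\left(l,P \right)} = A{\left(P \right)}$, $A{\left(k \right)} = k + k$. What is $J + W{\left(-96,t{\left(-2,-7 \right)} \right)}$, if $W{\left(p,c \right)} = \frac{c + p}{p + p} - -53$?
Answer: $\frac{47959}{96} \approx 499.57$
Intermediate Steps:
$A{\left(k \right)} = 2 k$
$t{\left(l,P \right)} = 2 P$
$W{\left(p,c \right)} = 53 + \frac{c + p}{2 p}$ ($W{\left(p,c \right)} = \frac{c + p}{2 p} + 53 = 53 + \frac{c + p}{2 p}$)
$J = 446$ ($J = 223 \left(-8 + 10\right) 1 = 223 \cdot 2 \cdot 1 = 223 \cdot 2 = 446$)
$J + W{\left(-96,t{\left(-2,-7 \right)} \right)} = 446 + \frac{2 \left(-7\right) + 107 \left(-96\right)}{2 \left(-96\right)} = 446 + \frac{1}{2} \left(- \frac{1}{96}\right) \left(-14 - 10272\right) = 446 + \frac{1}{2} \left(- \frac{1}{96}\right) \left(-10286\right) = 446 + \frac{5143}{96} = \frac{47959}{96}$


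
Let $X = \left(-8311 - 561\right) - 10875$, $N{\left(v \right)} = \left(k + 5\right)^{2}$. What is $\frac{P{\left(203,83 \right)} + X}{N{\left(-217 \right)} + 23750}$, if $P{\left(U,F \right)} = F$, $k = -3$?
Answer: $- \frac{9832}{11877} \approx -0.82782$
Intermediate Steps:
$N{\left(v \right)} = 4$ ($N{\left(v \right)} = \left(-3 + 5\right)^{2} = 2^{2} = 4$)
$X = -19747$ ($X = -8872 - 10875 = -19747$)
$\frac{P{\left(203,83 \right)} + X}{N{\left(-217 \right)} + 23750} = \frac{83 - 19747}{4 + 23750} = - \frac{19664}{23754} = \left(-19664\right) \frac{1}{23754} = - \frac{9832}{11877}$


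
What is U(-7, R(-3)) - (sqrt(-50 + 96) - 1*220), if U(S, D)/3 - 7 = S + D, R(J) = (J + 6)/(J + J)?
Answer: 437/2 - sqrt(46) ≈ 211.72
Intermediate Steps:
R(J) = (6 + J)/(2*J) (R(J) = (6 + J)/((2*J)) = (6 + J)*(1/(2*J)) = (6 + J)/(2*J))
U(S, D) = 21 + 3*D + 3*S (U(S, D) = 21 + 3*(S + D) = 21 + 3*(D + S) = 21 + (3*D + 3*S) = 21 + 3*D + 3*S)
U(-7, R(-3)) - (sqrt(-50 + 96) - 1*220) = (21 + 3*((1/2)*(6 - 3)/(-3)) + 3*(-7)) - (sqrt(-50 + 96) - 1*220) = (21 + 3*((1/2)*(-1/3)*3) - 21) - (sqrt(46) - 220) = (21 + 3*(-1/2) - 21) - (-220 + sqrt(46)) = (21 - 3/2 - 21) + (220 - sqrt(46)) = -3/2 + (220 - sqrt(46)) = 437/2 - sqrt(46)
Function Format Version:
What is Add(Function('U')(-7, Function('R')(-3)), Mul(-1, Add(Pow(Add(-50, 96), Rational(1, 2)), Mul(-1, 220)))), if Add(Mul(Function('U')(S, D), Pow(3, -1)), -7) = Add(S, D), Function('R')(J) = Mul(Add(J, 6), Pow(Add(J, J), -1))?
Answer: Add(Rational(437, 2), Mul(-1, Pow(46, Rational(1, 2)))) ≈ 211.72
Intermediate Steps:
Function('R')(J) = Mul(Rational(1, 2), Pow(J, -1), Add(6, J)) (Function('R')(J) = Mul(Add(6, J), Pow(Mul(2, J), -1)) = Mul(Add(6, J), Mul(Rational(1, 2), Pow(J, -1))) = Mul(Rational(1, 2), Pow(J, -1), Add(6, J)))
Function('U')(S, D) = Add(21, Mul(3, D), Mul(3, S)) (Function('U')(S, D) = Add(21, Mul(3, Add(S, D))) = Add(21, Mul(3, Add(D, S))) = Add(21, Add(Mul(3, D), Mul(3, S))) = Add(21, Mul(3, D), Mul(3, S)))
Add(Function('U')(-7, Function('R')(-3)), Mul(-1, Add(Pow(Add(-50, 96), Rational(1, 2)), Mul(-1, 220)))) = Add(Add(21, Mul(3, Mul(Rational(1, 2), Pow(-3, -1), Add(6, -3))), Mul(3, -7)), Mul(-1, Add(Pow(Add(-50, 96), Rational(1, 2)), Mul(-1, 220)))) = Add(Add(21, Mul(3, Mul(Rational(1, 2), Rational(-1, 3), 3)), -21), Mul(-1, Add(Pow(46, Rational(1, 2)), -220))) = Add(Add(21, Mul(3, Rational(-1, 2)), -21), Mul(-1, Add(-220, Pow(46, Rational(1, 2))))) = Add(Add(21, Rational(-3, 2), -21), Add(220, Mul(-1, Pow(46, Rational(1, 2))))) = Add(Rational(-3, 2), Add(220, Mul(-1, Pow(46, Rational(1, 2))))) = Add(Rational(437, 2), Mul(-1, Pow(46, Rational(1, 2))))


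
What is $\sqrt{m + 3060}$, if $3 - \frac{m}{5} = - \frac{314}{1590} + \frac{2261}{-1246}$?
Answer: $\frac{\sqrt{2471143309062}}{28302} \approx 55.543$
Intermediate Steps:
$m = \frac{709261}{28302}$ ($m = 15 - 5 \left(- \frac{314}{1590} + \frac{2261}{-1246}\right) = 15 - 5 \left(\left(-314\right) \frac{1}{1590} + 2261 \left(- \frac{1}{1246}\right)\right) = 15 - 5 \left(- \frac{157}{795} - \frac{323}{178}\right) = 15 - - \frac{284731}{28302} = 15 + \frac{284731}{28302} = \frac{709261}{28302} \approx 25.06$)
$\sqrt{m + 3060} = \sqrt{\frac{709261}{28302} + 3060} = \sqrt{\frac{87313381}{28302}} = \frac{\sqrt{2471143309062}}{28302}$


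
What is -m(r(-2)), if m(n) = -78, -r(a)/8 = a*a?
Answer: 78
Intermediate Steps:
r(a) = -8*a**2 (r(a) = -8*a*a = -8*a**2)
-m(r(-2)) = -1*(-78) = 78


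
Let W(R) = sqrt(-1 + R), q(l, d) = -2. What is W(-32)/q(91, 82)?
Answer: -I*sqrt(33)/2 ≈ -2.8723*I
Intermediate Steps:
W(-32)/q(91, 82) = sqrt(-1 - 32)/(-2) = sqrt(-33)*(-1/2) = (I*sqrt(33))*(-1/2) = -I*sqrt(33)/2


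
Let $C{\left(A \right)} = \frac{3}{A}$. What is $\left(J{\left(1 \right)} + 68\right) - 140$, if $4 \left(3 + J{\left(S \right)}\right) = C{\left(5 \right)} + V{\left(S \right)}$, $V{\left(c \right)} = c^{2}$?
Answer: $- \frac{373}{5} \approx -74.6$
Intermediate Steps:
$J{\left(S \right)} = - \frac{57}{20} + \frac{S^{2}}{4}$ ($J{\left(S \right)} = -3 + \frac{\frac{3}{5} + S^{2}}{4} = -3 + \left(\frac{3}{20} + \frac{S^{2}}{4}\right) = - \frac{57}{20} + \frac{S^{2}}{4}$)
$\left(J{\left(1 \right)} + 68\right) - 140 = \left(\left(- \frac{57}{20} + \frac{1^{2}}{4}\right) + 68\right) - 140 = \left(\left(- \frac{57}{20} + \frac{1}{4} \cdot 1\right) + 68\right) - 140 = \left(\left(- \frac{57}{20} + \frac{1}{4}\right) + 68\right) - 140 = \left(- \frac{13}{5} + 68\right) - 140 = \frac{327}{5} - 140 = - \frac{373}{5}$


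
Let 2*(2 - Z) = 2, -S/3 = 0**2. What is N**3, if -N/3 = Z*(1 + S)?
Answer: -27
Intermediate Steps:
S = 0 (S = -3*0**2 = -3*0 = 0)
Z = 1 (Z = 2 - 1/2*2 = 2 - 1 = 1)
N = -3 (N = -3*(1 + 0) = -3 ≈ -3.0000)
N**3 = (-3)**3 = -27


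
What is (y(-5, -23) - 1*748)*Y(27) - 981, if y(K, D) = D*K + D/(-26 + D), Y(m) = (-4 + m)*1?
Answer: -760931/49 ≈ -15529.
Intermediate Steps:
Y(m) = -4 + m
y(K, D) = D*K + D/(-26 + D)
(y(-5, -23) - 1*748)*Y(27) - 981 = (-23*(1 - 26*(-5) - 23*(-5))/(-26 - 23) - 1*748)*(-4 + 27) - 981 = (-23*(1 + 130 + 115)/(-49) - 748)*23 - 981 = (-23*(-1/49)*246 - 748)*23 - 981 = (5658/49 - 748)*23 - 981 = -30994/49*23 - 981 = -712862/49 - 981 = -760931/49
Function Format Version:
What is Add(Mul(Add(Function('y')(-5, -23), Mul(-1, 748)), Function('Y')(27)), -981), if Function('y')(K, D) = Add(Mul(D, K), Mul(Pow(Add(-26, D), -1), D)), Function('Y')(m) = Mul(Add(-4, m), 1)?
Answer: Rational(-760931, 49) ≈ -15529.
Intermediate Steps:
Function('Y')(m) = Add(-4, m)
Function('y')(K, D) = Add(Mul(D, K), Mul(D, Pow(Add(-26, D), -1)))
Add(Mul(Add(Function('y')(-5, -23), Mul(-1, 748)), Function('Y')(27)), -981) = Add(Mul(Add(Mul(-23, Pow(Add(-26, -23), -1), Add(1, Mul(-26, -5), Mul(-23, -5))), Mul(-1, 748)), Add(-4, 27)), -981) = Add(Mul(Add(Mul(-23, Pow(-49, -1), Add(1, 130, 115)), -748), 23), -981) = Add(Mul(Add(Mul(-23, Rational(-1, 49), 246), -748), 23), -981) = Add(Mul(Add(Rational(5658, 49), -748), 23), -981) = Add(Mul(Rational(-30994, 49), 23), -981) = Add(Rational(-712862, 49), -981) = Rational(-760931, 49)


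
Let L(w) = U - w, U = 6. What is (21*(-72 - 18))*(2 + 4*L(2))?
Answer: -34020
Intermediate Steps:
L(w) = 6 - w
(21*(-72 - 18))*(2 + 4*L(2)) = (21*(-72 - 18))*(2 + 4*(6 - 1*2)) = (21*(-90))*(2 + 4*(6 - 2)) = -1890*(2 + 4*4) = -1890*(2 + 16) = -1890*18 = -34020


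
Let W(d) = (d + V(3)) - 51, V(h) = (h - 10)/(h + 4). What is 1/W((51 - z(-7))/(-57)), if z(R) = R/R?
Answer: -57/3014 ≈ -0.018912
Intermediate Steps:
z(R) = 1
V(h) = (-10 + h)/(4 + h)
W(d) = -52 + d (W(d) = (d + (-10 + 3)/(4 + 3)) - 51 = (d - 7/7) - 51 = (d + (⅐)*(-7)) - 51 = (d - 1) - 51 = (-1 + d) - 51 = -52 + d)
1/W((51 - z(-7))/(-57)) = 1/(-52 + (51 - 1*1)/(-57)) = 1/(-52 + (51 - 1)*(-1/57)) = 1/(-52 + 50*(-1/57)) = 1/(-52 - 50/57) = 1/(-3014/57) = -57/3014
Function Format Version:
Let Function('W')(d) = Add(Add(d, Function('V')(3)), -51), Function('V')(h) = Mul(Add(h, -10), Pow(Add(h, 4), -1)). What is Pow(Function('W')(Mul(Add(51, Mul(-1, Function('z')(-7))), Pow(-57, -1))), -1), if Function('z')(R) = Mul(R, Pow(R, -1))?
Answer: Rational(-57, 3014) ≈ -0.018912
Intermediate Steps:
Function('z')(R) = 1
Function('V')(h) = Mul(Pow(Add(4, h), -1), Add(-10, h)) (Function('V')(h) = Mul(Add(-10, h), Pow(Add(4, h), -1)) = Mul(Pow(Add(4, h), -1), Add(-10, h)))
Function('W')(d) = Add(-52, d) (Function('W')(d) = Add(Add(d, Mul(Pow(Add(4, 3), -1), Add(-10, 3))), -51) = Add(Add(d, Mul(Pow(7, -1), -7)), -51) = Add(Add(d, Mul(Rational(1, 7), -7)), -51) = Add(Add(d, -1), -51) = Add(Add(-1, d), -51) = Add(-52, d))
Pow(Function('W')(Mul(Add(51, Mul(-1, Function('z')(-7))), Pow(-57, -1))), -1) = Pow(Add(-52, Mul(Add(51, Mul(-1, 1)), Pow(-57, -1))), -1) = Pow(Add(-52, Mul(Add(51, -1), Rational(-1, 57))), -1) = Pow(Add(-52, Mul(50, Rational(-1, 57))), -1) = Pow(Add(-52, Rational(-50, 57)), -1) = Pow(Rational(-3014, 57), -1) = Rational(-57, 3014)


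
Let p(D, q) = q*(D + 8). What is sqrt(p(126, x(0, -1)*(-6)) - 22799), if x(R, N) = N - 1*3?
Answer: I*sqrt(19583) ≈ 139.94*I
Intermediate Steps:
x(R, N) = -3 + N (x(R, N) = N - 3 = -3 + N)
p(D, q) = q*(8 + D)
sqrt(p(126, x(0, -1)*(-6)) - 22799) = sqrt(((-3 - 1)*(-6))*(8 + 126) - 22799) = sqrt(-4*(-6)*134 - 22799) = sqrt(24*134 - 22799) = sqrt(3216 - 22799) = sqrt(-19583) = I*sqrt(19583)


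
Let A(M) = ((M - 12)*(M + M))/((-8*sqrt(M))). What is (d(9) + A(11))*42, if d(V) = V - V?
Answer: 21*sqrt(11)/2 ≈ 34.825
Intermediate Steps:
d(V) = 0
A(M) = -sqrt(M)*(-12 + M)/4 (A(M) = ((-12 + M)*(2*M))*(-1/(8*sqrt(M))) = (2*M*(-12 + M))*(-1/(8*sqrt(M))) = -sqrt(M)*(-12 + M)/4)
(d(9) + A(11))*42 = (0 + sqrt(11)*(12 - 1*11)/4)*42 = (0 + sqrt(11)*(12 - 11)/4)*42 = (0 + (1/4)*sqrt(11)*1)*42 = (0 + sqrt(11)/4)*42 = (sqrt(11)/4)*42 = 21*sqrt(11)/2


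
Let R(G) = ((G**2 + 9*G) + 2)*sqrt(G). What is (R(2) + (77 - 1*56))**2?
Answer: 1593 + 1008*sqrt(2) ≈ 3018.5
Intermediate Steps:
R(G) = sqrt(G)*(2 + G**2 + 9*G) (R(G) = (2 + G**2 + 9*G)*sqrt(G) = sqrt(G)*(2 + G**2 + 9*G))
(R(2) + (77 - 1*56))**2 = (sqrt(2)*(2 + 2**2 + 9*2) + (77 - 1*56))**2 = (sqrt(2)*(2 + 4 + 18) + (77 - 56))**2 = (sqrt(2)*24 + 21)**2 = (24*sqrt(2) + 21)**2 = (21 + 24*sqrt(2))**2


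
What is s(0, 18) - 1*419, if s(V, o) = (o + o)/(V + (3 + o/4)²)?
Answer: -10459/25 ≈ -418.36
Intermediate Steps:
s(V, o) = 2*o/(V + (3 + o/4)²) (s(V, o) = (2*o)/(V + (3 + o*(¼))²) = (2*o)/(V + (3 + o/4)²) = 2*o/(V + (3 + o/4)²))
s(0, 18) - 1*419 = 32*18/((12 + 18)² + 16*0) - 1*419 = 32*18/(30² + 0) - 419 = 32*18/(900 + 0) - 419 = 32*18/900 - 419 = 32*18*(1/900) - 419 = 16/25 - 419 = -10459/25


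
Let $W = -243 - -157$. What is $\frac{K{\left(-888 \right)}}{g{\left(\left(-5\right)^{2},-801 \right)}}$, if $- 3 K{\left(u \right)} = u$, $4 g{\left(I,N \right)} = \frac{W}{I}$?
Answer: $- \frac{14800}{43} \approx -344.19$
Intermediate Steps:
$W = -86$ ($W = -243 + 157 = -86$)
$g{\left(I,N \right)} = - \frac{43}{2 I}$ ($g{\left(I,N \right)} = \frac{\left(-86\right) \frac{1}{I}}{4} = - \frac{43}{2 I}$)
$K{\left(u \right)} = - \frac{u}{3}$
$\frac{K{\left(-888 \right)}}{g{\left(\left(-5\right)^{2},-801 \right)}} = \frac{\left(- \frac{1}{3}\right) \left(-888\right)}{\left(- \frac{43}{2}\right) \frac{1}{\left(-5\right)^{2}}} = \frac{296}{\left(- \frac{43}{2}\right) \frac{1}{25}} = \frac{296}{- \frac{43}{50}} = 296 \left(- \frac{50}{43}\right) = - \frac{14800}{43}$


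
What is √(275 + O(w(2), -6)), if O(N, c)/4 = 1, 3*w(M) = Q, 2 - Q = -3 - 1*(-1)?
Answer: 3*√31 ≈ 16.703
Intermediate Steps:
Q = 4 (Q = 2 - (-3 - 1*(-1)) = 2 - (-3 + 1) = 2 - 1*(-2) = 2 + 2 = 4)
w(M) = 4/3 (w(M) = (⅓)*4 = 4/3)
O(N, c) = 4 (O(N, c) = 4*1 = 4)
√(275 + O(w(2), -6)) = √(275 + 4) = √279 = 3*√31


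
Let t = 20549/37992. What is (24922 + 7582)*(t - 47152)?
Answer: -7278369768805/4749 ≈ -1.5326e+9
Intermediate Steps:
t = 20549/37992 (t = 20549*(1/37992) = 20549/37992 ≈ 0.54088)
(24922 + 7582)*(t - 47152) = (24922 + 7582)*(20549/37992 - 47152) = 32504*(-1791378235/37992) = -7278369768805/4749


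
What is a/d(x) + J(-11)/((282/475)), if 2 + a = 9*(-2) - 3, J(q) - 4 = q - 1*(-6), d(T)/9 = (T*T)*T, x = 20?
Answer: -5701081/3384000 ≈ -1.6847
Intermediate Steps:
d(T) = 9*T³ (d(T) = 9*((T*T)*T) = 9*(T²*T) = 9*T³)
J(q) = 10 + q (J(q) = 4 + (q - 1*(-6)) = 4 + (q + 6) = 4 + (6 + q) = 10 + q)
a = -23 (a = -2 + (9*(-2) - 3) = -2 + (-18 - 3) = -2 - 21 = -23)
a/d(x) + J(-11)/((282/475)) = -23/(9*20³) + (10 - 11)/((282/475)) = -23/(9*8000) - 1/(282*(1/475)) = -23/72000 - 1/282/475 = -23*1/72000 - 1*475/282 = -23/72000 - 475/282 = -5701081/3384000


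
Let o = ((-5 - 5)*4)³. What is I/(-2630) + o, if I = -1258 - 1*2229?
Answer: -168316513/2630 ≈ -63999.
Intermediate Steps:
I = -3487 (I = -1258 - 2229 = -3487)
o = -64000 (o = (-10*4)³ = (-40)³ = -64000)
I/(-2630) + o = -3487/(-2630) - 64000 = -3487*(-1/2630) - 64000 = 3487/2630 - 64000 = -168316513/2630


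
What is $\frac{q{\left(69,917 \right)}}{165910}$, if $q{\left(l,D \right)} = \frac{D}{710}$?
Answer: $\frac{917}{117796100} \approx 7.7846 \cdot 10^{-6}$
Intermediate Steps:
$q{\left(l,D \right)} = \frac{D}{710}$ ($q{\left(l,D \right)} = D \frac{1}{710} = \frac{D}{710}$)
$\frac{q{\left(69,917 \right)}}{165910} = \frac{\frac{1}{710} \cdot 917}{165910} = \frac{917}{710} \cdot \frac{1}{165910} = \frac{917}{117796100}$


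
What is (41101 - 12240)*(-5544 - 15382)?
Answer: -603945286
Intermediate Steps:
(41101 - 12240)*(-5544 - 15382) = 28861*(-20926) = -603945286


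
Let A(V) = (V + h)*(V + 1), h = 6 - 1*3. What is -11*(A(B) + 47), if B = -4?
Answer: -550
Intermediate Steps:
h = 3 (h = 6 - 3 = 3)
A(V) = (1 + V)*(3 + V) (A(V) = (V + 3)*(V + 1) = (3 + V)*(1 + V) = (1 + V)*(3 + V))
-11*(A(B) + 47) = -11*((3 + (-4)**2 + 4*(-4)) + 47) = -11*((3 + 16 - 16) + 47) = -11*(3 + 47) = -11*50 = -550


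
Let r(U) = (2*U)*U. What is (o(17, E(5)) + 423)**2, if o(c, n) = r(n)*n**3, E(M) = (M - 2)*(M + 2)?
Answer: 66726434390625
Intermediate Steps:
E(M) = (-2 + M)*(2 + M)
r(U) = 2*U**2
o(c, n) = 2*n**5 (o(c, n) = (2*n**2)*n**3 = 2*n**5)
(o(17, E(5)) + 423)**2 = (2*(-4 + 5**2)**5 + 423)**2 = (2*(-4 + 25)**5 + 423)**2 = (2*21**5 + 423)**2 = (2*4084101 + 423)**2 = (8168202 + 423)**2 = 8168625**2 = 66726434390625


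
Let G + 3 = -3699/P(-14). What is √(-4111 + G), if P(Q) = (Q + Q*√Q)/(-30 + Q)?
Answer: √154*√((5008 + 1309*I*√14)/(-1 - I*√14))/7 ≈ 19.942 + 72.71*I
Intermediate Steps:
P(Q) = (Q + Q^(3/2))/(-30 + Q)
G = -3 - 3699/(7/22 + 7*I*√14/22) (G = -3 - 3699*(-30 - 14)/(-14 + (-14)^(3/2)) = -3 - 3699*(-44/(-14 - 14*I*√14)) = -3 - 3699/(7/22 + 7*I*√14/22) ≈ -778.03 + 2899.9*I)
√(-4111 + G) = √(-4111 + (-3*√14 + 81399*I/7)/(√14 - I))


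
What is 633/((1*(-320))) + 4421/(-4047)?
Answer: -3976471/1295040 ≈ -3.0705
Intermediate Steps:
633/((1*(-320))) + 4421/(-4047) = 633/(-320) + 4421*(-1/4047) = 633*(-1/320) - 4421/4047 = -633/320 - 4421/4047 = -3976471/1295040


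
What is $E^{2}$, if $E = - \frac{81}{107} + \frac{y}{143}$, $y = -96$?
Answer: $\frac{477641025}{234120601} \approx 2.0401$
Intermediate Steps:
$E = - \frac{21855}{15301}$ ($E = - \frac{81}{107} - \frac{96}{143} = - \frac{21855}{15301} \approx -1.4283$)
$E^{2} = \left(- \frac{21855}{15301}\right)^{2} = \frac{477641025}{234120601}$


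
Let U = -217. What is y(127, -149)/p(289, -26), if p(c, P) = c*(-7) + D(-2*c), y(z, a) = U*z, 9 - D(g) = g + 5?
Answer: 27559/1441 ≈ 19.125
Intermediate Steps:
D(g) = 4 - g (D(g) = 9 - (g + 5) = 9 - (5 + g) = 9 + (-5 - g) = 4 - g)
y(z, a) = -217*z
p(c, P) = 4 - 5*c (p(c, P) = c*(-7) + (4 - (-2)*c) = -7*c + (4 + 2*c) = 4 - 5*c)
y(127, -149)/p(289, -26) = (-217*127)/(4 - 5*289) = -27559/(4 - 1445) = -27559/(-1441) = -27559*(-1/1441) = 27559/1441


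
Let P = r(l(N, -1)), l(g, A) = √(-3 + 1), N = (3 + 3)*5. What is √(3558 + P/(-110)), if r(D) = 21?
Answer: √43049490/110 ≈ 59.647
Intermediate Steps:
N = 30 (N = 6*5 = 30)
l(g, A) = I*√2 (l(g, A) = √(-2) = I*√2)
P = 21
√(3558 + P/(-110)) = √(3558 + 21/(-110)) = √(3558 + 21*(-1/110)) = √(3558 - 21/110) = √(391359/110) = √43049490/110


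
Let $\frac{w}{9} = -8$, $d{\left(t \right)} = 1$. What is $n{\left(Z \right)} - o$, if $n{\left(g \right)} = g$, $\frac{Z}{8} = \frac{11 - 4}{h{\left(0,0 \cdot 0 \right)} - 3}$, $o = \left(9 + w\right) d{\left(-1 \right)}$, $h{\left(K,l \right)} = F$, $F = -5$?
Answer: $56$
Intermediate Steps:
$w = -72$ ($w = 9 \left(-8\right) = -72$)
$h{\left(K,l \right)} = -5$
$o = -63$ ($o = \left(9 - 72\right) 1 = \left(-63\right) 1 = -63$)
$Z = -7$ ($Z = 8 \frac{11 - 4}{-5 - 3} = 8 \frac{7}{-8} = 8 \cdot 7 \left(- \frac{1}{8}\right) = 8 \left(- \frac{7}{8}\right) = -7$)
$n{\left(Z \right)} - o = -7 - -63 = -7 + 63 = 56$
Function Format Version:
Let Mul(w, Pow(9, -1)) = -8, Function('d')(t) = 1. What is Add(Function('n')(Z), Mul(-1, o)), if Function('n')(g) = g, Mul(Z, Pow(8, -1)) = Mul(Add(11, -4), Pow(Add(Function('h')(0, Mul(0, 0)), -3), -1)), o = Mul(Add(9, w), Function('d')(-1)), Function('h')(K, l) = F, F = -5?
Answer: 56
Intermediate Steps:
w = -72 (w = Mul(9, -8) = -72)
Function('h')(K, l) = -5
o = -63 (o = Mul(Add(9, -72), 1) = Mul(-63, 1) = -63)
Z = -7 (Z = Mul(8, Mul(Add(11, -4), Pow(Add(-5, -3), -1))) = Mul(8, Mul(7, Pow(-8, -1))) = Mul(8, Mul(7, Rational(-1, 8))) = Mul(8, Rational(-7, 8)) = -7)
Add(Function('n')(Z), Mul(-1, o)) = Add(-7, Mul(-1, -63)) = Add(-7, 63) = 56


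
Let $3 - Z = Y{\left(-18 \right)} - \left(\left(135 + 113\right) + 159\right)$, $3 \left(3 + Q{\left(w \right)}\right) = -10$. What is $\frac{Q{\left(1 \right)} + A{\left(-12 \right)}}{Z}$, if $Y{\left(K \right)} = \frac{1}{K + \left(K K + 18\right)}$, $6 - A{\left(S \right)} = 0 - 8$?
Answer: $\frac{2484}{132839} \approx 0.018699$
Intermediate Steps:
$Q{\left(w \right)} = - \frac{19}{3}$ ($Q{\left(w \right)} = -3 + \frac{1}{3} \left(-10\right) = -3 - \frac{10}{3} = - \frac{19}{3}$)
$A{\left(S \right)} = 14$ ($A{\left(S \right)} = 6 - \left(0 - 8\right) = 6 - -8 = 6 + 8 = 14$)
$Y{\left(K \right)} = \frac{1}{18 + K + K^{2}}$ ($Y{\left(K \right)} = \frac{1}{K + \left(K^{2} + 18\right)} = \frac{1}{K + \left(18 + K^{2}\right)} = \frac{1}{18 + K + K^{2}}$)
$Z = \frac{132839}{324}$ ($Z = 3 - \left(\frac{1}{18 - 18 + \left(-18\right)^{2}} - \left(\left(135 + 113\right) + 159\right)\right) = 3 - \left(\frac{1}{18 - 18 + 324} - \left(248 + 159\right)\right) = 3 - \left(\frac{1}{324} - 407\right) = 3 - - \frac{131867}{324} = 3 + \frac{131867}{324} = \frac{132839}{324} \approx 410.0$)
$\frac{Q{\left(1 \right)} + A{\left(-12 \right)}}{Z} = \frac{- \frac{19}{3} + 14}{\frac{132839}{324}} = \frac{23}{3} \cdot \frac{324}{132839} = \frac{2484}{132839}$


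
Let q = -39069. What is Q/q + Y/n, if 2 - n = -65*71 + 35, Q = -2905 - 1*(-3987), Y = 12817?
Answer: 495789649/179014158 ≈ 2.7696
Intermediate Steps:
Q = 1082 (Q = -2905 + 3987 = 1082)
n = 4582 (n = 2 - (-65*71 + 35) = 2 - (-4615 + 35) = 2 - 1*(-4580) = 2 + 4580 = 4582)
Q/q + Y/n = 1082/(-39069) + 12817/4582 = 1082*(-1/39069) + 12817*(1/4582) = -1082/39069 + 12817/4582 = 495789649/179014158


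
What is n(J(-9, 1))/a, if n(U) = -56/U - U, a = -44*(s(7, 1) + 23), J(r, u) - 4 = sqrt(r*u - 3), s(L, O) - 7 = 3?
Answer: (-15*I + 4*sqrt(3))/(726*(sqrt(3) - 2*I)) ≈ 0.0082645 - 0.0023857*I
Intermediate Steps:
s(L, O) = 10 (s(L, O) = 7 + 3 = 10)
J(r, u) = 4 + sqrt(-3 + r*u) (J(r, u) = 4 + sqrt(r*u - 3) = 4 + sqrt(-3 + r*u))
a = -1452 (a = -44*(10 + 23) = -44*33 = -1452)
n(U) = -U - 56/U
n(J(-9, 1))/a = (-(4 + sqrt(-3 - 9*1)) - 56/(4 + sqrt(-3 - 9*1)))/(-1452) = (-(4 + sqrt(-3 - 9)) - 56/(4 + sqrt(-3 - 9)))*(-1/1452) = (-(4 + sqrt(-12)) - 56/(4 + sqrt(-12)))*(-1/1452) = (-(4 + 2*I*sqrt(3)) - 56/(4 + 2*I*sqrt(3)))*(-1/1452) = ((-4 - 2*I*sqrt(3)) - 56/(4 + 2*I*sqrt(3)))*(-1/1452) = (-4 - 56/(4 + 2*I*sqrt(3)) - 2*I*sqrt(3))*(-1/1452) = 1/363 + 14/(363*(4 + 2*I*sqrt(3))) + I*sqrt(3)/726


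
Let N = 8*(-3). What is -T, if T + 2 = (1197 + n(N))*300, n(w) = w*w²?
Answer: 3788102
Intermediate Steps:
N = -24
n(w) = w³
T = -3788102 (T = -2 + (1197 + (-24)³)*300 = -2 + (1197 - 13824)*300 = -2 - 12627*300 = -2 - 3788100 = -3788102)
-T = -1*(-3788102) = 3788102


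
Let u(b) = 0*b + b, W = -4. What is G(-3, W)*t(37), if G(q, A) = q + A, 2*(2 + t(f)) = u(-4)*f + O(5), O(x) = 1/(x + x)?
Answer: 10633/20 ≈ 531.65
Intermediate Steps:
O(x) = 1/(2*x)
u(b) = b (u(b) = 0 + b = b)
t(f) = -39/20 - 2*f (t(f) = -2 + (-4*f + (½)/5)/2 = -2 + (-4*f + (½)*(⅕))/2 = -2 + (-4*f + ⅒)/2 = -2 + (⅒ - 4*f)/2 = -2 + (1/20 - 2*f) = -39/20 - 2*f)
G(q, A) = A + q
G(-3, W)*t(37) = (-4 - 3)*(-39/20 - 2*37) = -7*(-39/20 - 74) = -7*(-1519/20) = 10633/20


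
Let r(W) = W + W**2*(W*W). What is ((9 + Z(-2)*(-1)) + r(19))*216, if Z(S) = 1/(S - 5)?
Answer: 197087904/7 ≈ 2.8155e+7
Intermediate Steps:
Z(S) = 1/(-5 + S)
r(W) = W + W**4 (r(W) = W + W**2*W**2 = W + W**4)
((9 + Z(-2)*(-1)) + r(19))*216 = ((9 - 1/(-5 - 2)) + (19 + 19**4))*216 = ((9 - 1/(-7)) + (19 + 130321))*216 = ((9 - 1/7*(-1)) + 130340)*216 = ((9 + 1/7) + 130340)*216 = (64/7 + 130340)*216 = (912444/7)*216 = 197087904/7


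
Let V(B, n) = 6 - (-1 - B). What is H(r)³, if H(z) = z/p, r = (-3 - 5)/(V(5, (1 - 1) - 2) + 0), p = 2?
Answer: -1/27 ≈ -0.037037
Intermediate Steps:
V(B, n) = 7 + B (V(B, n) = 6 + (1 + B) = 7 + B)
r = -⅔ (r = (-3 - 5)/((7 + 5) + 0) = -8/(12 + 0) = -8/12 = -8*1/12 = -⅔ ≈ -0.66667)
H(z) = z/2
H(r)³ = ((½)*(-⅔))³ = (-⅓)³ = -1/27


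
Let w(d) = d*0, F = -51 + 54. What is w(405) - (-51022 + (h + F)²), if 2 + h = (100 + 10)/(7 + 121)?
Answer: 208971951/4096 ≈ 51019.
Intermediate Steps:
F = 3
w(d) = 0
h = -73/64 (h = -2 + (100 + 10)/(7 + 121) = -2 + 110/128 = -2 + 110*(1/128) = -2 + 55/64 = -73/64 ≈ -1.1406)
w(405) - (-51022 + (h + F)²) = 0 - (-51022 + (-73/64 + 3)²) = 0 - (-51022 + (119/64)²) = 0 - (-51022 + 14161/4096) = 0 - 1*(-208971951/4096) = 0 + 208971951/4096 = 208971951/4096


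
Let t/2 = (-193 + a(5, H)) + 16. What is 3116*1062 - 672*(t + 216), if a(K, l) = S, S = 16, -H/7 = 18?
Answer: 3380424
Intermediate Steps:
H = -126 (H = -7*18 = -126)
a(K, l) = 16
t = -322 (t = 2*((-193 + 16) + 16) = 2*(-177 + 16) = 2*(-161) = -322)
3116*1062 - 672*(t + 216) = 3116*1062 - 672*(-322 + 216) = 3309192 - 672*(-106) = 3309192 - 1*(-71232) = 3309192 + 71232 = 3380424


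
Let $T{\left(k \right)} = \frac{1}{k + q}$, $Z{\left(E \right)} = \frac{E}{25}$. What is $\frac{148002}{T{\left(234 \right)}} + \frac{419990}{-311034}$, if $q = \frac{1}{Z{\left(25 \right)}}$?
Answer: $\frac{5408954142995}{155517} \approx 3.478 \cdot 10^{7}$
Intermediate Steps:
$Z{\left(E \right)} = \frac{E}{25}$ ($Z{\left(E \right)} = E \frac{1}{25} = \frac{E}{25}$)
$q = 1$ ($q = \frac{1}{\frac{1}{25} \cdot 25} = 1^{-1} = 1$)
$T{\left(k \right)} = \frac{1}{1 + k}$ ($T{\left(k \right)} = \frac{1}{k + 1} = \frac{1}{1 + k}$)
$\frac{148002}{T{\left(234 \right)}} + \frac{419990}{-311034} = \frac{148002}{\frac{1}{1 + 234}} + \frac{419990}{-311034} = \frac{148002}{\frac{1}{235}} + 419990 \left(- \frac{1}{311034}\right) = 148002 \frac{1}{\frac{1}{235}} - \frac{209995}{155517} = 148002 \cdot 235 - \frac{209995}{155517} = 34780470 - \frac{209995}{155517} = \frac{5408954142995}{155517}$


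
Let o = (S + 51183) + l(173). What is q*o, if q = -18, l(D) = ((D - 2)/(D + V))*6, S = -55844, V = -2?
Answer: 83790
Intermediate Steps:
l(D) = 6 (l(D) = ((D - 2)/(D - 2))*6 = ((-2 + D)/(-2 + D))*6 = 1*6 = 6)
o = -4655 (o = (-55844 + 51183) + 6 = -4661 + 6 = -4655)
q*o = -18*(-4655) = 83790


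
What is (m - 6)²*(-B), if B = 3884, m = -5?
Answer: -469964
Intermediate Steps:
(m - 6)²*(-B) = (-5 - 6)²*(-1*3884) = (-11)²*(-3884) = 121*(-3884) = -469964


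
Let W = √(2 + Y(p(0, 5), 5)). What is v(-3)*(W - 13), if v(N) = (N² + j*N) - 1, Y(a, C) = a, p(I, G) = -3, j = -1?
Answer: -143 + 11*I ≈ -143.0 + 11.0*I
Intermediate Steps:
v(N) = -1 + N² - N (v(N) = (N² - N) - 1 = -1 + N² - N)
W = I (W = √(2 - 3) = √(-1) = I ≈ 1.0*I)
v(-3)*(W - 13) = (-1 + (-3)² - 1*(-3))*(I - 13) = (-1 + 9 + 3)*(-13 + I) = 11*(-13 + I) = -143 + 11*I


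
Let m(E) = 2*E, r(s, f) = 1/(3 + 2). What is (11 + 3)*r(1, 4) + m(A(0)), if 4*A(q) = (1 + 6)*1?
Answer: 63/10 ≈ 6.3000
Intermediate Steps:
r(s, f) = ⅕ (r(s, f) = 1/5 = ⅕)
A(q) = 7/4 (A(q) = ((1 + 6)*1)/4 = (7*1)/4 = (¼)*7 = 7/4)
(11 + 3)*r(1, 4) + m(A(0)) = (11 + 3)*(⅕) + 2*(7/4) = 14*(⅕) + 7/2 = 14/5 + 7/2 = 63/10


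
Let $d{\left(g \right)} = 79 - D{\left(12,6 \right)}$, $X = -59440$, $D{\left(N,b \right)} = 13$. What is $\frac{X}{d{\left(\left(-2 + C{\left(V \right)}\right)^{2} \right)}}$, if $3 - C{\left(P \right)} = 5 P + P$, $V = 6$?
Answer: $- \frac{29720}{33} \approx -900.61$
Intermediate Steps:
$C{\left(P \right)} = 3 - 6 P$ ($C{\left(P \right)} = 3 - \left(5 P + P\right) = 3 - 6 P$)
$d{\left(g \right)} = 66$ ($d{\left(g \right)} = 79 - 13 = 66$)
$\frac{X}{d{\left(\left(-2 + C{\left(V \right)}\right)^{2} \right)}} = - \frac{59440}{66} = \left(-59440\right) \frac{1}{66} = - \frac{29720}{33}$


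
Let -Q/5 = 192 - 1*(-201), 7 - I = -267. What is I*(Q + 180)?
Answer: -489090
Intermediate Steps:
I = 274 (I = 7 - 1*(-267) = 7 + 267 = 274)
Q = -1965 (Q = -5*(192 - 1*(-201)) = -5*(192 + 201) = -5*393 = -1965)
I*(Q + 180) = 274*(-1965 + 180) = 274*(-1785) = -489090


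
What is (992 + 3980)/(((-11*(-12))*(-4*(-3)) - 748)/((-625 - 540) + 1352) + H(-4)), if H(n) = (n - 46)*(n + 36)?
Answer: -21131/6781 ≈ -3.1162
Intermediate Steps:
H(n) = (-46 + n)*(36 + n)
(992 + 3980)/(((-11*(-12))*(-4*(-3)) - 748)/((-625 - 540) + 1352) + H(-4)) = (992 + 3980)/(((-11*(-12))*(-4*(-3)) - 748)/((-625 - 540) + 1352) + (-1656 + (-4)² - 10*(-4))) = 4972/((132*12 - 748)/(-1165 + 1352) + (-1656 + 16 + 40)) = 4972/((1584 - 748)/187 - 1600) = 4972/(836*(1/187) - 1600) = 4972/(76/17 - 1600) = 4972/(-27124/17) = 4972*(-17/27124) = -21131/6781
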